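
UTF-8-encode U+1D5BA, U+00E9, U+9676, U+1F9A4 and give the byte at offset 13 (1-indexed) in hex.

0xA4

1-indexed offset 13 is 0-indexed offset 12.
U+1D5BA → 4-byte form F0 9D 96 BA at offsets 0–3.
U+00E9 → 2-byte form C3 A9 at offsets 4–5.
U+9676 → 3-byte form E9 99 B6 at offsets 6–8.
U+1F9A4 → 4-byte form F0 9F A6 A4 at offsets 9–12.
Offset 12 falls in char 4's range; it's byte 4 of F0 9F A6 A4 = 0xA4.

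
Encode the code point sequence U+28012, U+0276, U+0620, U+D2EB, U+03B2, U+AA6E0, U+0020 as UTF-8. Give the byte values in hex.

F0 A8 80 92 C9 B6 D8 A0 ED 8B AB CE B2 F2 AA 9B A0 20

U+28012: 4-byte form → F0 A8 80 92.
U+0276: 2-byte form → C9 B6.
U+0620: 2-byte form → D8 A0.
U+D2EB: 3-byte form → ED 8B AB.
U+03B2: 2-byte form → CE B2.
U+AA6E0: 4-byte form → F2 AA 9B A0.
U+0020: 1-byte form → 20.
Concatenated (18 bytes): F0 A8 80 92 C9 B6 D8 A0 ED 8B AB CE B2 F2 AA 9B A0 20.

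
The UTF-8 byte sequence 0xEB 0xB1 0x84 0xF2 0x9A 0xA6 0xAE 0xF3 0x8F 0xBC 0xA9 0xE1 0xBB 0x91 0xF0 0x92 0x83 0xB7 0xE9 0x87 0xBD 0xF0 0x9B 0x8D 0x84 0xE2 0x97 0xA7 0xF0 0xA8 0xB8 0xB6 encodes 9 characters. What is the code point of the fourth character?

Offset 0: leading byte 0xEB = 11101011 → 3-byte char #1 = EB B1 84.
Offset 3: leading byte 0xF2 = 11110010 → 4-byte char #2 = F2 9A A6 AE.
Offset 7: leading byte 0xF3 = 11110011 → 4-byte char #3 = F3 8F BC A9.
Offset 11: leading byte 0xE1 = 11100001 → 3-byte char #4 = E1 BB 91.
Leading byte 0xE1 = 11100001 matches 1110xxxx → 3-byte sequence.
Byte 1: 0xE1 = 11100001, payload 0001 (4 bits).
Byte 2: 0xBB = 10111011 (10xxxxxx ✓), payload 111011.
Byte 3: 0x91 = 10010001 (10xxxxxx ✓), payload 010001.
Concatenate: 0001111011010001 = 0x1ED1 (16 bits → U+1ED1).

U+1ED1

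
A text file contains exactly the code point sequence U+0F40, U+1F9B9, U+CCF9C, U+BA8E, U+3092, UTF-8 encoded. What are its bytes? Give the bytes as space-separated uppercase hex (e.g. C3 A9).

E0 BD 80 F0 9F A6 B9 F3 8C BE 9C EB AA 8E E3 82 92

U+0F40: 3-byte form → E0 BD 80.
U+1F9B9: 4-byte form → F0 9F A6 B9.
U+CCF9C: 4-byte form → F3 8C BE 9C.
U+BA8E: 3-byte form → EB AA 8E.
U+3092: 3-byte form → E3 82 92.
Concatenated (17 bytes): E0 BD 80 F0 9F A6 B9 F3 8C BE 9C EB AA 8E E3 82 92.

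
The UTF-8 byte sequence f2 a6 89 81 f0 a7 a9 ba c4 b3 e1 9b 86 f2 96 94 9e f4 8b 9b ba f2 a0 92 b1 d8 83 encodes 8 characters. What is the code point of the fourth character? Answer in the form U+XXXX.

Offset 0: leading byte 0xF2 = 11110010 → 4-byte char #1 = F2 A6 89 81.
Offset 4: leading byte 0xF0 = 11110000 → 4-byte char #2 = F0 A7 A9 BA.
Offset 8: leading byte 0xC4 = 11000100 → 2-byte char #3 = C4 B3.
Offset 10: leading byte 0xE1 = 11100001 → 3-byte char #4 = E1 9B 86.
Leading byte 0xE1 = 11100001 matches 1110xxxx → 3-byte sequence.
Byte 1: 0xE1 = 11100001, payload 0001 (4 bits).
Byte 2: 0x9B = 10011011 (10xxxxxx ✓), payload 011011.
Byte 3: 0x86 = 10000110 (10xxxxxx ✓), payload 000110.
Concatenate: 0001011011000110 = 0x16C6 (16 bits → U+16C6).

U+16C6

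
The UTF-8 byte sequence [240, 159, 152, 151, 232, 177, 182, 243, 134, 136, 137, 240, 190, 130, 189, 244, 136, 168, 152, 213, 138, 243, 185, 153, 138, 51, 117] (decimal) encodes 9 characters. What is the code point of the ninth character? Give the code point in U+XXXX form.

U+0075

Offset 0: leading byte 0xF0 = 11110000 → 4-byte char #1 = F0 9F 98 97.
Offset 4: leading byte 0xE8 = 11101000 → 3-byte char #2 = E8 B1 B6.
Offset 7: leading byte 0xF3 = 11110011 → 4-byte char #3 = F3 86 88 89.
Offset 11: leading byte 0xF0 = 11110000 → 4-byte char #4 = F0 BE 82 BD.
Offset 15: leading byte 0xF4 = 11110100 → 4-byte char #5 = F4 88 A8 98.
Offset 19: leading byte 0xD5 = 11010101 → 2-byte char #6 = D5 8A.
Offset 21: leading byte 0xF3 = 11110011 → 4-byte char #7 = F3 B9 99 8A.
Offset 25: leading byte 0x33 = 00110011 → 1-byte char #8 = 33.
Offset 26: leading byte 0x75 = 01110101 → 1-byte char #9 = 75.
Leading byte 0x75 = 01110101 matches 0xxxxxxx → 1-byte sequence.
Byte 1: 0x75 = 01110101, payload 1110101 (7 bits).
Concatenate: 1110101 = 0x75 (7 bits → U+0075).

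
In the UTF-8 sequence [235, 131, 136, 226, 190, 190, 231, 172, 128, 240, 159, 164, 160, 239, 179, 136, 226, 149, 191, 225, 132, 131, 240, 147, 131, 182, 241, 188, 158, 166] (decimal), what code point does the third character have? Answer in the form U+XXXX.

U+7B00

Offset 0: leading byte 0xEB = 11101011 → 3-byte char #1 = EB 83 88.
Offset 3: leading byte 0xE2 = 11100010 → 3-byte char #2 = E2 BE BE.
Offset 6: leading byte 0xE7 = 11100111 → 3-byte char #3 = E7 AC 80.
Leading byte 0xE7 = 11100111 matches 1110xxxx → 3-byte sequence.
Byte 1: 0xE7 = 11100111, payload 0111 (4 bits).
Byte 2: 0xAC = 10101100 (10xxxxxx ✓), payload 101100.
Byte 3: 0x80 = 10000000 (10xxxxxx ✓), payload 000000.
Concatenate: 0111101100000000 = 0x7B00 (16 bits → U+7B00).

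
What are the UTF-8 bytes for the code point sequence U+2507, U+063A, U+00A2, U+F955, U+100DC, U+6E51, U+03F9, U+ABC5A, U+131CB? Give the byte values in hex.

U+2507: 3-byte form → E2 94 87.
U+063A: 2-byte form → D8 BA.
U+00A2: 2-byte form → C2 A2.
U+F955: 3-byte form → EF A5 95.
U+100DC: 4-byte form → F0 90 83 9C.
U+6E51: 3-byte form → E6 B9 91.
U+03F9: 2-byte form → CF B9.
U+ABC5A: 4-byte form → F2 AB B1 9A.
U+131CB: 4-byte form → F0 93 87 8B.
Concatenated (27 bytes): E2 94 87 D8 BA C2 A2 EF A5 95 F0 90 83 9C E6 B9 91 CF B9 F2 AB B1 9A F0 93 87 8B.

E2 94 87 D8 BA C2 A2 EF A5 95 F0 90 83 9C E6 B9 91 CF B9 F2 AB B1 9A F0 93 87 8B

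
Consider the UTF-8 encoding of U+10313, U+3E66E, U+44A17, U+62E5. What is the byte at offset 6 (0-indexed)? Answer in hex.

U+10313 → 4-byte form F0 90 8C 93 at offsets 0–3.
U+3E66E → 4-byte form F0 BE 99 AE at offsets 4–7.
Offset 6 falls in char 2's range; it's byte 3 of F0 BE 99 AE = 0x99.

0x99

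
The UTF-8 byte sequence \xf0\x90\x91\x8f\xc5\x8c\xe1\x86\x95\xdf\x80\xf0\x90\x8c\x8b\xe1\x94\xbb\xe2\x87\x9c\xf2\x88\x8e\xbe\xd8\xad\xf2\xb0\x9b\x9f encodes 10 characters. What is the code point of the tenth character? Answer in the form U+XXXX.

U+B06DF

Offset 0: leading byte 0xF0 = 11110000 → 4-byte char #1 = F0 90 91 8F.
Offset 4: leading byte 0xC5 = 11000101 → 2-byte char #2 = C5 8C.
Offset 6: leading byte 0xE1 = 11100001 → 3-byte char #3 = E1 86 95.
Offset 9: leading byte 0xDF = 11011111 → 2-byte char #4 = DF 80.
Offset 11: leading byte 0xF0 = 11110000 → 4-byte char #5 = F0 90 8C 8B.
Offset 15: leading byte 0xE1 = 11100001 → 3-byte char #6 = E1 94 BB.
Offset 18: leading byte 0xE2 = 11100010 → 3-byte char #7 = E2 87 9C.
Offset 21: leading byte 0xF2 = 11110010 → 4-byte char #8 = F2 88 8E BE.
Offset 25: leading byte 0xD8 = 11011000 → 2-byte char #9 = D8 AD.
Offset 27: leading byte 0xF2 = 11110010 → 4-byte char #10 = F2 B0 9B 9F.
Leading byte 0xF2 = 11110010 matches 11110xxx → 4-byte sequence.
Byte 1: 0xF2 = 11110010, payload 010 (3 bits).
Byte 2: 0xB0 = 10110000 (10xxxxxx ✓), payload 110000.
Byte 3: 0x9B = 10011011 (10xxxxxx ✓), payload 011011.
Byte 4: 0x9F = 10011111 (10xxxxxx ✓), payload 011111.
Concatenate: 010110000011011011111 = 0xB06DF (21 bits → U+B06DF).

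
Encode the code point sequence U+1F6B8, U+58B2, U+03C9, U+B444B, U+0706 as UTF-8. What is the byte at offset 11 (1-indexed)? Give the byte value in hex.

0xB4

1-indexed offset 11 is 0-indexed offset 10.
U+1F6B8 → 4-byte form F0 9F 9A B8 at offsets 0–3.
U+58B2 → 3-byte form E5 A2 B2 at offsets 4–6.
U+03C9 → 2-byte form CF 89 at offsets 7–8.
U+B444B → 4-byte form F2 B4 91 8B at offsets 9–12.
Offset 10 falls in char 4's range; it's byte 2 of F2 B4 91 8B = 0xB4.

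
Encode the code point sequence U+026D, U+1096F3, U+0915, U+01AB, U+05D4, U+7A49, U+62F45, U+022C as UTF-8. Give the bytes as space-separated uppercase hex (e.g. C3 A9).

U+026D: 2-byte form → C9 AD.
U+1096F3: 4-byte form → F4 89 9B B3.
U+0915: 3-byte form → E0 A4 95.
U+01AB: 2-byte form → C6 AB.
U+05D4: 2-byte form → D7 94.
U+7A49: 3-byte form → E7 A9 89.
U+62F45: 4-byte form → F1 A2 BD 85.
U+022C: 2-byte form → C8 AC.
Concatenated (22 bytes): C9 AD F4 89 9B B3 E0 A4 95 C6 AB D7 94 E7 A9 89 F1 A2 BD 85 C8 AC.

C9 AD F4 89 9B B3 E0 A4 95 C6 AB D7 94 E7 A9 89 F1 A2 BD 85 C8 AC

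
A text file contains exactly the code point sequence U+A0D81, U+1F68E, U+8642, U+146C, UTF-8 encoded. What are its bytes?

U+A0D81: 4-byte form → F2 A0 B6 81.
U+1F68E: 4-byte form → F0 9F 9A 8E.
U+8642: 3-byte form → E8 99 82.
U+146C: 3-byte form → E1 91 AC.
Concatenated (14 bytes): F2 A0 B6 81 F0 9F 9A 8E E8 99 82 E1 91 AC.

F2 A0 B6 81 F0 9F 9A 8E E8 99 82 E1 91 AC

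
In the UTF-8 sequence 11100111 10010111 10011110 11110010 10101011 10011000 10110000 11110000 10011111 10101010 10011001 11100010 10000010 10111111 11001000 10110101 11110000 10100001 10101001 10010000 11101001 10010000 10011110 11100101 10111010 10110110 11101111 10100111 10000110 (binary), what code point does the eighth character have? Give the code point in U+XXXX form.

U+5EB6

Offset 0: leading byte 0xE7 = 11100111 → 3-byte char #1 = E7 97 9E.
Offset 3: leading byte 0xF2 = 11110010 → 4-byte char #2 = F2 AB 98 B0.
Offset 7: leading byte 0xF0 = 11110000 → 4-byte char #3 = F0 9F AA 99.
Offset 11: leading byte 0xE2 = 11100010 → 3-byte char #4 = E2 82 BF.
Offset 14: leading byte 0xC8 = 11001000 → 2-byte char #5 = C8 B5.
Offset 16: leading byte 0xF0 = 11110000 → 4-byte char #6 = F0 A1 A9 90.
Offset 20: leading byte 0xE9 = 11101001 → 3-byte char #7 = E9 90 9E.
Offset 23: leading byte 0xE5 = 11100101 → 3-byte char #8 = E5 BA B6.
Leading byte 0xE5 = 11100101 matches 1110xxxx → 3-byte sequence.
Byte 1: 0xE5 = 11100101, payload 0101 (4 bits).
Byte 2: 0xBA = 10111010 (10xxxxxx ✓), payload 111010.
Byte 3: 0xB6 = 10110110 (10xxxxxx ✓), payload 110110.
Concatenate: 0101111010110110 = 0x5EB6 (16 bits → U+5EB6).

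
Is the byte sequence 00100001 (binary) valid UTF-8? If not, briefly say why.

valid

Leading byte 0x21 = 00100001 → 1-byte form.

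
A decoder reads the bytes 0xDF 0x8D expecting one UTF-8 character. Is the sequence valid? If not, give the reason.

Leading byte 0xDF = 11011111 → 2-byte form.
Continuation bytes 0x8D=10001101 all match 10xxxxxx.
Decoded value 0x7CD is ≥ 0x80 (shortest form) and not a surrogate.

valid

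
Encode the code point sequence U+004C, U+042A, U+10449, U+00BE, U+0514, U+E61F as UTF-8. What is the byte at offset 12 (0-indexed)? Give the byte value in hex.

U+004C → 1-byte form 4C at offsets 0–0.
U+042A → 2-byte form D0 AA at offsets 1–2.
U+10449 → 4-byte form F0 90 91 89 at offsets 3–6.
U+00BE → 2-byte form C2 BE at offsets 7–8.
U+0514 → 2-byte form D4 94 at offsets 9–10.
U+E61F → 3-byte form EE 98 9F at offsets 11–13.
Offset 12 falls in char 6's range; it's byte 2 of EE 98 9F = 0x98.

0x98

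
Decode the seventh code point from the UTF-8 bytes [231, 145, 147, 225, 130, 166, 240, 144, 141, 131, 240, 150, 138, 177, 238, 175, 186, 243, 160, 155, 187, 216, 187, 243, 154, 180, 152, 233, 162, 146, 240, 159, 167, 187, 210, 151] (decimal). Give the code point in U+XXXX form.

Offset 0: leading byte 0xE7 = 11100111 → 3-byte char #1 = E7 91 93.
Offset 3: leading byte 0xE1 = 11100001 → 3-byte char #2 = E1 82 A6.
Offset 6: leading byte 0xF0 = 11110000 → 4-byte char #3 = F0 90 8D 83.
Offset 10: leading byte 0xF0 = 11110000 → 4-byte char #4 = F0 96 8A B1.
Offset 14: leading byte 0xEE = 11101110 → 3-byte char #5 = EE AF BA.
Offset 17: leading byte 0xF3 = 11110011 → 4-byte char #6 = F3 A0 9B BB.
Offset 21: leading byte 0xD8 = 11011000 → 2-byte char #7 = D8 BB.
Leading byte 0xD8 = 11011000 matches 110xxxxx → 2-byte sequence.
Byte 1: 0xD8 = 11011000, payload 11000 (5 bits).
Byte 2: 0xBB = 10111011 (10xxxxxx ✓), payload 111011.
Concatenate: 11000111011 = 0x63B (11 bits → U+063B).

U+063B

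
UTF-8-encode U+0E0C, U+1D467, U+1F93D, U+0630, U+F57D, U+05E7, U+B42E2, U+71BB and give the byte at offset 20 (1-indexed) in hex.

1-indexed offset 20 is 0-indexed offset 19.
U+0E0C → 3-byte form E0 B8 8C at offsets 0–2.
U+1D467 → 4-byte form F0 9D 91 A7 at offsets 3–6.
U+1F93D → 4-byte form F0 9F A4 BD at offsets 7–10.
U+0630 → 2-byte form D8 B0 at offsets 11–12.
U+F57D → 3-byte form EF 95 BD at offsets 13–15.
U+05E7 → 2-byte form D7 A7 at offsets 16–17.
U+B42E2 → 4-byte form F2 B4 8B A2 at offsets 18–21.
Offset 19 falls in char 7's range; it's byte 2 of F2 B4 8B A2 = 0xB4.

0xB4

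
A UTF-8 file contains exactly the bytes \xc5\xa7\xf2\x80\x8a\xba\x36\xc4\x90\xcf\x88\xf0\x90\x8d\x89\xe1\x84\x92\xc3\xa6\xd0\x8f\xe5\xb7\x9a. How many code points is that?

Byte at offset 0: 0xC5 = 11000101 → 2-byte char (#1). Advance 2.
Byte at offset 2: 0xF2 = 11110010 → 4-byte char (#2). Advance 4.
Byte at offset 6: 0x36 = 00110110 → 1-byte char (#3). Advance 1.
Byte at offset 7: 0xC4 = 11000100 → 2-byte char (#4). Advance 2.
Byte at offset 9: 0xCF = 11001111 → 2-byte char (#5). Advance 2.
Byte at offset 11: 0xF0 = 11110000 → 4-byte char (#6). Advance 4.
Byte at offset 15: 0xE1 = 11100001 → 3-byte char (#7). Advance 3.
Byte at offset 18: 0xC3 = 11000011 → 2-byte char (#8). Advance 2.
Byte at offset 20: 0xD0 = 11010000 → 2-byte char (#9). Advance 2.
Byte at offset 22: 0xE5 = 11100101 → 3-byte char (#10). Advance 3.
Reached end at offset 25 after 10 code points.

10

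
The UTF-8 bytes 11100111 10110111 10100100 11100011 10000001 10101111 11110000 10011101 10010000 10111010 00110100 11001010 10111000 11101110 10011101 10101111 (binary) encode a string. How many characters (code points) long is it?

6

Byte at offset 0: 0xE7 = 11100111 → 3-byte char (#1). Advance 3.
Byte at offset 3: 0xE3 = 11100011 → 3-byte char (#2). Advance 3.
Byte at offset 6: 0xF0 = 11110000 → 4-byte char (#3). Advance 4.
Byte at offset 10: 0x34 = 00110100 → 1-byte char (#4). Advance 1.
Byte at offset 11: 0xCA = 11001010 → 2-byte char (#5). Advance 2.
Byte at offset 13: 0xEE = 11101110 → 3-byte char (#6). Advance 3.
Reached end at offset 16 after 6 code points.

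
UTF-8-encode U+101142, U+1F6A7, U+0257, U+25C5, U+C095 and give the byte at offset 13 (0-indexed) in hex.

0xEC

U+101142 → 4-byte form F4 81 85 82 at offsets 0–3.
U+1F6A7 → 4-byte form F0 9F 9A A7 at offsets 4–7.
U+0257 → 2-byte form C9 97 at offsets 8–9.
U+25C5 → 3-byte form E2 97 85 at offsets 10–12.
U+C095 → 3-byte form EC 82 95 at offsets 13–15.
Offset 13 falls in char 5's range; it's byte 1 of EC 82 95 = 0xEC.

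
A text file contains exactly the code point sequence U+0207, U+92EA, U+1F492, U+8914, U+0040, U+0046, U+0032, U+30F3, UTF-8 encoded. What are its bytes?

C8 87 E9 8B AA F0 9F 92 92 E8 A4 94 40 46 32 E3 83 B3

U+0207: 2-byte form → C8 87.
U+92EA: 3-byte form → E9 8B AA.
U+1F492: 4-byte form → F0 9F 92 92.
U+8914: 3-byte form → E8 A4 94.
U+0040: 1-byte form → 40.
U+0046: 1-byte form → 46.
U+0032: 1-byte form → 32.
U+30F3: 3-byte form → E3 83 B3.
Concatenated (18 bytes): C8 87 E9 8B AA F0 9F 92 92 E8 A4 94 40 46 32 E3 83 B3.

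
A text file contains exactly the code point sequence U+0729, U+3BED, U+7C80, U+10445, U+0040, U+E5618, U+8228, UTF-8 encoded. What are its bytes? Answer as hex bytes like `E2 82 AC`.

U+0729: 2-byte form → DC A9.
U+3BED: 3-byte form → E3 AF AD.
U+7C80: 3-byte form → E7 B2 80.
U+10445: 4-byte form → F0 90 91 85.
U+0040: 1-byte form → 40.
U+E5618: 4-byte form → F3 A5 98 98.
U+8228: 3-byte form → E8 88 A8.
Concatenated (20 bytes): DC A9 E3 AF AD E7 B2 80 F0 90 91 85 40 F3 A5 98 98 E8 88 A8.

DC A9 E3 AF AD E7 B2 80 F0 90 91 85 40 F3 A5 98 98 E8 88 A8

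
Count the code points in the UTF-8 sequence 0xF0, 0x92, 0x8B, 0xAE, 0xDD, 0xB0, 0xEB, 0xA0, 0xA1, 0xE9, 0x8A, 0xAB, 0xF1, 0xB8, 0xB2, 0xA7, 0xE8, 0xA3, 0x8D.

Byte at offset 0: 0xF0 = 11110000 → 4-byte char (#1). Advance 4.
Byte at offset 4: 0xDD = 11011101 → 2-byte char (#2). Advance 2.
Byte at offset 6: 0xEB = 11101011 → 3-byte char (#3). Advance 3.
Byte at offset 9: 0xE9 = 11101001 → 3-byte char (#4). Advance 3.
Byte at offset 12: 0xF1 = 11110001 → 4-byte char (#5). Advance 4.
Byte at offset 16: 0xE8 = 11101000 → 3-byte char (#6). Advance 3.
Reached end at offset 19 after 6 code points.

6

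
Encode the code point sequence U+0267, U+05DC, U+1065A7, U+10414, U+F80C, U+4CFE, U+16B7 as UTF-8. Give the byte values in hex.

C9 A7 D7 9C F4 86 96 A7 F0 90 90 94 EF A0 8C E4 B3 BE E1 9A B7

U+0267: 2-byte form → C9 A7.
U+05DC: 2-byte form → D7 9C.
U+1065A7: 4-byte form → F4 86 96 A7.
U+10414: 4-byte form → F0 90 90 94.
U+F80C: 3-byte form → EF A0 8C.
U+4CFE: 3-byte form → E4 B3 BE.
U+16B7: 3-byte form → E1 9A B7.
Concatenated (21 bytes): C9 A7 D7 9C F4 86 96 A7 F0 90 90 94 EF A0 8C E4 B3 BE E1 9A B7.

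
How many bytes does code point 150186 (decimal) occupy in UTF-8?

U+24AAA = 0x24AAA. UTF-8 uses 1 byte below 0x80, 2 below 0x800, 3 below 0x10000, 4 up to 0x10FFFF. 0x24AAA is in U+10000–U+10FFFF → 4 bytes.

4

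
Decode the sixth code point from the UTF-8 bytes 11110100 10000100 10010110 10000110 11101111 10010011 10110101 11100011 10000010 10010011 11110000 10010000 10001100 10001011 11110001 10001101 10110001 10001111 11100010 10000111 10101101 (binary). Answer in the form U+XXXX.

Offset 0: leading byte 0xF4 = 11110100 → 4-byte char #1 = F4 84 96 86.
Offset 4: leading byte 0xEF = 11101111 → 3-byte char #2 = EF 93 B5.
Offset 7: leading byte 0xE3 = 11100011 → 3-byte char #3 = E3 82 93.
Offset 10: leading byte 0xF0 = 11110000 → 4-byte char #4 = F0 90 8C 8B.
Offset 14: leading byte 0xF1 = 11110001 → 4-byte char #5 = F1 8D B1 8F.
Offset 18: leading byte 0xE2 = 11100010 → 3-byte char #6 = E2 87 AD.
Leading byte 0xE2 = 11100010 matches 1110xxxx → 3-byte sequence.
Byte 1: 0xE2 = 11100010, payload 0010 (4 bits).
Byte 2: 0x87 = 10000111 (10xxxxxx ✓), payload 000111.
Byte 3: 0xAD = 10101101 (10xxxxxx ✓), payload 101101.
Concatenate: 0010000111101101 = 0x21ED (16 bits → U+21ED).

U+21ED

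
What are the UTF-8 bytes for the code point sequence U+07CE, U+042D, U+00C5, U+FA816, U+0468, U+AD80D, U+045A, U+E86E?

U+07CE: 2-byte form → DF 8E.
U+042D: 2-byte form → D0 AD.
U+00C5: 2-byte form → C3 85.
U+FA816: 4-byte form → F3 BA A0 96.
U+0468: 2-byte form → D1 A8.
U+AD80D: 4-byte form → F2 AD A0 8D.
U+045A: 2-byte form → D1 9A.
U+E86E: 3-byte form → EE A1 AE.
Concatenated (21 bytes): DF 8E D0 AD C3 85 F3 BA A0 96 D1 A8 F2 AD A0 8D D1 9A EE A1 AE.

DF 8E D0 AD C3 85 F3 BA A0 96 D1 A8 F2 AD A0 8D D1 9A EE A1 AE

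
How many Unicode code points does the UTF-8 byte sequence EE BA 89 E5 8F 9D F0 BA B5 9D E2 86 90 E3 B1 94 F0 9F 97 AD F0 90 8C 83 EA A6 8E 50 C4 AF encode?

Byte at offset 0: 0xEE = 11101110 → 3-byte char (#1). Advance 3.
Byte at offset 3: 0xE5 = 11100101 → 3-byte char (#2). Advance 3.
Byte at offset 6: 0xF0 = 11110000 → 4-byte char (#3). Advance 4.
Byte at offset 10: 0xE2 = 11100010 → 3-byte char (#4). Advance 3.
Byte at offset 13: 0xE3 = 11100011 → 3-byte char (#5). Advance 3.
Byte at offset 16: 0xF0 = 11110000 → 4-byte char (#6). Advance 4.
Byte at offset 20: 0xF0 = 11110000 → 4-byte char (#7). Advance 4.
Byte at offset 24: 0xEA = 11101010 → 3-byte char (#8). Advance 3.
Byte at offset 27: 0x50 = 01010000 → 1-byte char (#9). Advance 1.
Byte at offset 28: 0xC4 = 11000100 → 2-byte char (#10). Advance 2.
Reached end at offset 30 after 10 code points.

10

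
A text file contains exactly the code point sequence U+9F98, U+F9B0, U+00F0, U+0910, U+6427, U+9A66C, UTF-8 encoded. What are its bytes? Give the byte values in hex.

E9 BE 98 EF A6 B0 C3 B0 E0 A4 90 E6 90 A7 F2 9A 99 AC

U+9F98: 3-byte form → E9 BE 98.
U+F9B0: 3-byte form → EF A6 B0.
U+00F0: 2-byte form → C3 B0.
U+0910: 3-byte form → E0 A4 90.
U+6427: 3-byte form → E6 90 A7.
U+9A66C: 4-byte form → F2 9A 99 AC.
Concatenated (18 bytes): E9 BE 98 EF A6 B0 C3 B0 E0 A4 90 E6 90 A7 F2 9A 99 AC.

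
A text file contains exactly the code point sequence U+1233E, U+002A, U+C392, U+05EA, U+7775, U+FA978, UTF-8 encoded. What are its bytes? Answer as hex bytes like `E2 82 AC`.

U+1233E: 4-byte form → F0 92 8C BE.
U+002A: 1-byte form → 2A.
U+C392: 3-byte form → EC 8E 92.
U+05EA: 2-byte form → D7 AA.
U+7775: 3-byte form → E7 9D B5.
U+FA978: 4-byte form → F3 BA A5 B8.
Concatenated (17 bytes): F0 92 8C BE 2A EC 8E 92 D7 AA E7 9D B5 F3 BA A5 B8.

F0 92 8C BE 2A EC 8E 92 D7 AA E7 9D B5 F3 BA A5 B8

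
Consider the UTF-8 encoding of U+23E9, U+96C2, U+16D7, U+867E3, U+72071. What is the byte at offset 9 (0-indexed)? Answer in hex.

U+23E9 → 3-byte form E2 8F A9 at offsets 0–2.
U+96C2 → 3-byte form E9 9B 82 at offsets 3–5.
U+16D7 → 3-byte form E1 9B 97 at offsets 6–8.
U+867E3 → 4-byte form F2 86 9F A3 at offsets 9–12.
Offset 9 falls in char 4's range; it's byte 1 of F2 86 9F A3 = 0xF2.

0xF2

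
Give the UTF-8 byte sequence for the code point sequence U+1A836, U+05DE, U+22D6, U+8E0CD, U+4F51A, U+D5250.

U+1A836: 4-byte form → F0 9A A0 B6.
U+05DE: 2-byte form → D7 9E.
U+22D6: 3-byte form → E2 8B 96.
U+8E0CD: 4-byte form → F2 8E 83 8D.
U+4F51A: 4-byte form → F1 8F 94 9A.
U+D5250: 4-byte form → F3 95 89 90.
Concatenated (21 bytes): F0 9A A0 B6 D7 9E E2 8B 96 F2 8E 83 8D F1 8F 94 9A F3 95 89 90.

F0 9A A0 B6 D7 9E E2 8B 96 F2 8E 83 8D F1 8F 94 9A F3 95 89 90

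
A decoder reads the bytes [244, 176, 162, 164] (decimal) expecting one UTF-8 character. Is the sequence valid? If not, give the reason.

Leading byte 0xF4 = 11110100 → 4-byte form.
Payload = 0x1308A4, which exceeds U+10FFFF, the maximum Unicode code point. (Leading bytes F5–FF, or F4 followed by ≥ 0x90, are invalid.)

invalid (encodes a value above U+10FFFF)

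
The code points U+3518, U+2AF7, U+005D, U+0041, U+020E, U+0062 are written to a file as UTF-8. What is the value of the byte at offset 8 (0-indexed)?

U+3518 → 3-byte form E3 94 98 at offsets 0–2.
U+2AF7 → 3-byte form E2 AB B7 at offsets 3–5.
U+005D → 1-byte form 5D at offsets 6–6.
U+0041 → 1-byte form 41 at offsets 7–7.
U+020E → 2-byte form C8 8E at offsets 8–9.
Offset 8 falls in char 5's range; it's byte 1 of C8 8E = 0xC8.

0xC8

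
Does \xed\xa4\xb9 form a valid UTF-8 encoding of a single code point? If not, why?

Structurally a 3-byte sequence; payload = 0xD939.
But 0xD939 is in U+D800–U+DFFF, the surrogate range. Surrogates are not Unicode scalar values and are forbidden in UTF-8.

invalid (encodes a surrogate (U+D800–U+DFFF))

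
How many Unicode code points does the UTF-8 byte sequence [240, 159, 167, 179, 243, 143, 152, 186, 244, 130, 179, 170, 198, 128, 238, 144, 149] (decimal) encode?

5

Byte at offset 0: 0xF0 = 11110000 → 4-byte char (#1). Advance 4.
Byte at offset 4: 0xF3 = 11110011 → 4-byte char (#2). Advance 4.
Byte at offset 8: 0xF4 = 11110100 → 4-byte char (#3). Advance 4.
Byte at offset 12: 0xC6 = 11000110 → 2-byte char (#4). Advance 2.
Byte at offset 14: 0xEE = 11101110 → 3-byte char (#5). Advance 3.
Reached end at offset 17 after 5 code points.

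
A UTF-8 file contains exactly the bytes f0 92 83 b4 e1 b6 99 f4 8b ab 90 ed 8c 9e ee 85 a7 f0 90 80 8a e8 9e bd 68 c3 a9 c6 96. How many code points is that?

10

Byte at offset 0: 0xF0 = 11110000 → 4-byte char (#1). Advance 4.
Byte at offset 4: 0xE1 = 11100001 → 3-byte char (#2). Advance 3.
Byte at offset 7: 0xF4 = 11110100 → 4-byte char (#3). Advance 4.
Byte at offset 11: 0xED = 11101101 → 3-byte char (#4). Advance 3.
Byte at offset 14: 0xEE = 11101110 → 3-byte char (#5). Advance 3.
Byte at offset 17: 0xF0 = 11110000 → 4-byte char (#6). Advance 4.
Byte at offset 21: 0xE8 = 11101000 → 3-byte char (#7). Advance 3.
Byte at offset 24: 0x68 = 01101000 → 1-byte char (#8). Advance 1.
Byte at offset 25: 0xC3 = 11000011 → 2-byte char (#9). Advance 2.
Byte at offset 27: 0xC6 = 11000110 → 2-byte char (#10). Advance 2.
Reached end at offset 29 after 10 code points.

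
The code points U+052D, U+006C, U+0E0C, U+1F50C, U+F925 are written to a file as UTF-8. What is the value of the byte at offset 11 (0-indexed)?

0xA4

U+052D → 2-byte form D4 AD at offsets 0–1.
U+006C → 1-byte form 6C at offsets 2–2.
U+0E0C → 3-byte form E0 B8 8C at offsets 3–5.
U+1F50C → 4-byte form F0 9F 94 8C at offsets 6–9.
U+F925 → 3-byte form EF A4 A5 at offsets 10–12.
Offset 11 falls in char 5's range; it's byte 2 of EF A4 A5 = 0xA4.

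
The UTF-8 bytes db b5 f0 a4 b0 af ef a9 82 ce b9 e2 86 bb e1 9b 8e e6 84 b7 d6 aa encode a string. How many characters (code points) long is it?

Byte at offset 0: 0xDB = 11011011 → 2-byte char (#1). Advance 2.
Byte at offset 2: 0xF0 = 11110000 → 4-byte char (#2). Advance 4.
Byte at offset 6: 0xEF = 11101111 → 3-byte char (#3). Advance 3.
Byte at offset 9: 0xCE = 11001110 → 2-byte char (#4). Advance 2.
Byte at offset 11: 0xE2 = 11100010 → 3-byte char (#5). Advance 3.
Byte at offset 14: 0xE1 = 11100001 → 3-byte char (#6). Advance 3.
Byte at offset 17: 0xE6 = 11100110 → 3-byte char (#7). Advance 3.
Byte at offset 20: 0xD6 = 11010110 → 2-byte char (#8). Advance 2.
Reached end at offset 22 after 8 code points.

8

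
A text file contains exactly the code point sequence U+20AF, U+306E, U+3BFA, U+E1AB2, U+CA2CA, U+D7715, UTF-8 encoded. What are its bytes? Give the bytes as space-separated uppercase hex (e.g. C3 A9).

U+20AF: 3-byte form → E2 82 AF.
U+306E: 3-byte form → E3 81 AE.
U+3BFA: 3-byte form → E3 AF BA.
U+E1AB2: 4-byte form → F3 A1 AA B2.
U+CA2CA: 4-byte form → F3 8A 8B 8A.
U+D7715: 4-byte form → F3 97 9C 95.
Concatenated (21 bytes): E2 82 AF E3 81 AE E3 AF BA F3 A1 AA B2 F3 8A 8B 8A F3 97 9C 95.

E2 82 AF E3 81 AE E3 AF BA F3 A1 AA B2 F3 8A 8B 8A F3 97 9C 95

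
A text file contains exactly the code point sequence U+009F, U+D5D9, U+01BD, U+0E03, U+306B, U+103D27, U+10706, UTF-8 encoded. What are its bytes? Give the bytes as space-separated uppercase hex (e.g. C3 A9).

C2 9F ED 97 99 C6 BD E0 B8 83 E3 81 AB F4 83 B4 A7 F0 90 9C 86

U+009F: 2-byte form → C2 9F.
U+D5D9: 3-byte form → ED 97 99.
U+01BD: 2-byte form → C6 BD.
U+0E03: 3-byte form → E0 B8 83.
U+306B: 3-byte form → E3 81 AB.
U+103D27: 4-byte form → F4 83 B4 A7.
U+10706: 4-byte form → F0 90 9C 86.
Concatenated (21 bytes): C2 9F ED 97 99 C6 BD E0 B8 83 E3 81 AB F4 83 B4 A7 F0 90 9C 86.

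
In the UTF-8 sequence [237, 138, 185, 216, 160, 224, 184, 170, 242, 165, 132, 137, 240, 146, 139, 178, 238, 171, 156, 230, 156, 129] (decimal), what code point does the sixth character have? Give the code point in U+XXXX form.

U+EADC

Offset 0: leading byte 0xED = 11101101 → 3-byte char #1 = ED 8A B9.
Offset 3: leading byte 0xD8 = 11011000 → 2-byte char #2 = D8 A0.
Offset 5: leading byte 0xE0 = 11100000 → 3-byte char #3 = E0 B8 AA.
Offset 8: leading byte 0xF2 = 11110010 → 4-byte char #4 = F2 A5 84 89.
Offset 12: leading byte 0xF0 = 11110000 → 4-byte char #5 = F0 92 8B B2.
Offset 16: leading byte 0xEE = 11101110 → 3-byte char #6 = EE AB 9C.
Leading byte 0xEE = 11101110 matches 1110xxxx → 3-byte sequence.
Byte 1: 0xEE = 11101110, payload 1110 (4 bits).
Byte 2: 0xAB = 10101011 (10xxxxxx ✓), payload 101011.
Byte 3: 0x9C = 10011100 (10xxxxxx ✓), payload 011100.
Concatenate: 1110101011011100 = 0xEADC (16 bits → U+EADC).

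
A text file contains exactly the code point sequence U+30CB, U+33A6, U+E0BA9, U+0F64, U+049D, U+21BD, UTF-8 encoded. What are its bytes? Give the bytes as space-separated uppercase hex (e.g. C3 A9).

E3 83 8B E3 8E A6 F3 A0 AE A9 E0 BD A4 D2 9D E2 86 BD

U+30CB: 3-byte form → E3 83 8B.
U+33A6: 3-byte form → E3 8E A6.
U+E0BA9: 4-byte form → F3 A0 AE A9.
U+0F64: 3-byte form → E0 BD A4.
U+049D: 2-byte form → D2 9D.
U+21BD: 3-byte form → E2 86 BD.
Concatenated (18 bytes): E3 83 8B E3 8E A6 F3 A0 AE A9 E0 BD A4 D2 9D E2 86 BD.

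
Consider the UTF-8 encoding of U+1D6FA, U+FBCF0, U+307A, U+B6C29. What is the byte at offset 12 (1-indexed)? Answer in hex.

1-indexed offset 12 is 0-indexed offset 11.
U+1D6FA → 4-byte form F0 9D 9B BA at offsets 0–3.
U+FBCF0 → 4-byte form F3 BB B3 B0 at offsets 4–7.
U+307A → 3-byte form E3 81 BA at offsets 8–10.
U+B6C29 → 4-byte form F2 B6 B0 A9 at offsets 11–14.
Offset 11 falls in char 4's range; it's byte 1 of F2 B6 B0 A9 = 0xF2.

0xF2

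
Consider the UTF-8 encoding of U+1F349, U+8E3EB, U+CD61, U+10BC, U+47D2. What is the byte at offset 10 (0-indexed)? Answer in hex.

U+1F349 → 4-byte form F0 9F 8D 89 at offsets 0–3.
U+8E3EB → 4-byte form F2 8E 8F AB at offsets 4–7.
U+CD61 → 3-byte form EC B5 A1 at offsets 8–10.
Offset 10 falls in char 3's range; it's byte 3 of EC B5 A1 = 0xA1.

0xA1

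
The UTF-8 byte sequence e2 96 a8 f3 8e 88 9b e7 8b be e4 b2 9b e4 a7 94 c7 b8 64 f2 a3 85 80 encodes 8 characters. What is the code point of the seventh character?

Offset 0: leading byte 0xE2 = 11100010 → 3-byte char #1 = E2 96 A8.
Offset 3: leading byte 0xF3 = 11110011 → 4-byte char #2 = F3 8E 88 9B.
Offset 7: leading byte 0xE7 = 11100111 → 3-byte char #3 = E7 8B BE.
Offset 10: leading byte 0xE4 = 11100100 → 3-byte char #4 = E4 B2 9B.
Offset 13: leading byte 0xE4 = 11100100 → 3-byte char #5 = E4 A7 94.
Offset 16: leading byte 0xC7 = 11000111 → 2-byte char #6 = C7 B8.
Offset 18: leading byte 0x64 = 01100100 → 1-byte char #7 = 64.
Leading byte 0x64 = 01100100 matches 0xxxxxxx → 1-byte sequence.
Byte 1: 0x64 = 01100100, payload 1100100 (7 bits).
Concatenate: 1100100 = 0x64 (7 bits → U+0064).

U+0064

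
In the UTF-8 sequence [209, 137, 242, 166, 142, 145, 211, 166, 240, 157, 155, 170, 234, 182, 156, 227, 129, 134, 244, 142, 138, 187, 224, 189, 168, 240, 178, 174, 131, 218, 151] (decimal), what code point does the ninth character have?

Offset 0: leading byte 0xD1 = 11010001 → 2-byte char #1 = D1 89.
Offset 2: leading byte 0xF2 = 11110010 → 4-byte char #2 = F2 A6 8E 91.
Offset 6: leading byte 0xD3 = 11010011 → 2-byte char #3 = D3 A6.
Offset 8: leading byte 0xF0 = 11110000 → 4-byte char #4 = F0 9D 9B AA.
Offset 12: leading byte 0xEA = 11101010 → 3-byte char #5 = EA B6 9C.
Offset 15: leading byte 0xE3 = 11100011 → 3-byte char #6 = E3 81 86.
Offset 18: leading byte 0xF4 = 11110100 → 4-byte char #7 = F4 8E 8A BB.
Offset 22: leading byte 0xE0 = 11100000 → 3-byte char #8 = E0 BD A8.
Offset 25: leading byte 0xF0 = 11110000 → 4-byte char #9 = F0 B2 AE 83.
Leading byte 0xF0 = 11110000 matches 11110xxx → 4-byte sequence.
Byte 1: 0xF0 = 11110000, payload 000 (3 bits).
Byte 2: 0xB2 = 10110010 (10xxxxxx ✓), payload 110010.
Byte 3: 0xAE = 10101110 (10xxxxxx ✓), payload 101110.
Byte 4: 0x83 = 10000011 (10xxxxxx ✓), payload 000011.
Concatenate: 000110010101110000011 = 0x32B83 (21 bits → U+32B83).

U+32B83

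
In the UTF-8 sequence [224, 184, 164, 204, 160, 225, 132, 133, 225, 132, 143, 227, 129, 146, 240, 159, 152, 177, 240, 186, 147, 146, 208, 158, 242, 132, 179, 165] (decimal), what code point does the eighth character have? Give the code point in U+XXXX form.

Offset 0: leading byte 0xE0 = 11100000 → 3-byte char #1 = E0 B8 A4.
Offset 3: leading byte 0xCC = 11001100 → 2-byte char #2 = CC A0.
Offset 5: leading byte 0xE1 = 11100001 → 3-byte char #3 = E1 84 85.
Offset 8: leading byte 0xE1 = 11100001 → 3-byte char #4 = E1 84 8F.
Offset 11: leading byte 0xE3 = 11100011 → 3-byte char #5 = E3 81 92.
Offset 14: leading byte 0xF0 = 11110000 → 4-byte char #6 = F0 9F 98 B1.
Offset 18: leading byte 0xF0 = 11110000 → 4-byte char #7 = F0 BA 93 92.
Offset 22: leading byte 0xD0 = 11010000 → 2-byte char #8 = D0 9E.
Leading byte 0xD0 = 11010000 matches 110xxxxx → 2-byte sequence.
Byte 1: 0xD0 = 11010000, payload 10000 (5 bits).
Byte 2: 0x9E = 10011110 (10xxxxxx ✓), payload 011110.
Concatenate: 10000011110 = 0x41E (11 bits → U+041E).

U+041E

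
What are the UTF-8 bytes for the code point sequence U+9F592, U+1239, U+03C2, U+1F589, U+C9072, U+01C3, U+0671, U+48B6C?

F2 9F 96 92 E1 88 B9 CF 82 F0 9F 96 89 F3 89 81 B2 C7 83 D9 B1 F1 88 AD AC

U+9F592: 4-byte form → F2 9F 96 92.
U+1239: 3-byte form → E1 88 B9.
U+03C2: 2-byte form → CF 82.
U+1F589: 4-byte form → F0 9F 96 89.
U+C9072: 4-byte form → F3 89 81 B2.
U+01C3: 2-byte form → C7 83.
U+0671: 2-byte form → D9 B1.
U+48B6C: 4-byte form → F1 88 AD AC.
Concatenated (25 bytes): F2 9F 96 92 E1 88 B9 CF 82 F0 9F 96 89 F3 89 81 B2 C7 83 D9 B1 F1 88 AD AC.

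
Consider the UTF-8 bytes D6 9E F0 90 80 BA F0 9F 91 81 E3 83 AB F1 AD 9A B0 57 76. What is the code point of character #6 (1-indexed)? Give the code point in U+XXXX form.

U+0057

Offset 0: leading byte 0xD6 = 11010110 → 2-byte char #1 = D6 9E.
Offset 2: leading byte 0xF0 = 11110000 → 4-byte char #2 = F0 90 80 BA.
Offset 6: leading byte 0xF0 = 11110000 → 4-byte char #3 = F0 9F 91 81.
Offset 10: leading byte 0xE3 = 11100011 → 3-byte char #4 = E3 83 AB.
Offset 13: leading byte 0xF1 = 11110001 → 4-byte char #5 = F1 AD 9A B0.
Offset 17: leading byte 0x57 = 01010111 → 1-byte char #6 = 57.
Leading byte 0x57 = 01010111 matches 0xxxxxxx → 1-byte sequence.
Byte 1: 0x57 = 01010111, payload 1010111 (7 bits).
Concatenate: 1010111 = 0x57 (7 bits → U+0057).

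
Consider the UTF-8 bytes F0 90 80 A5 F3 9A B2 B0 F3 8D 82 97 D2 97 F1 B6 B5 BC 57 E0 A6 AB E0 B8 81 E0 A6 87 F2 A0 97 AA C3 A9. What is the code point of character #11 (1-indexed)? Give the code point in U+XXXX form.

Offset 0: leading byte 0xF0 = 11110000 → 4-byte char #1 = F0 90 80 A5.
Offset 4: leading byte 0xF3 = 11110011 → 4-byte char #2 = F3 9A B2 B0.
Offset 8: leading byte 0xF3 = 11110011 → 4-byte char #3 = F3 8D 82 97.
Offset 12: leading byte 0xD2 = 11010010 → 2-byte char #4 = D2 97.
Offset 14: leading byte 0xF1 = 11110001 → 4-byte char #5 = F1 B6 B5 BC.
Offset 18: leading byte 0x57 = 01010111 → 1-byte char #6 = 57.
Offset 19: leading byte 0xE0 = 11100000 → 3-byte char #7 = E0 A6 AB.
Offset 22: leading byte 0xE0 = 11100000 → 3-byte char #8 = E0 B8 81.
Offset 25: leading byte 0xE0 = 11100000 → 3-byte char #9 = E0 A6 87.
Offset 28: leading byte 0xF2 = 11110010 → 4-byte char #10 = F2 A0 97 AA.
Offset 32: leading byte 0xC3 = 11000011 → 2-byte char #11 = C3 A9.
Leading byte 0xC3 = 11000011 matches 110xxxxx → 2-byte sequence.
Byte 1: 0xC3 = 11000011, payload 00011 (5 bits).
Byte 2: 0xA9 = 10101001 (10xxxxxx ✓), payload 101001.
Concatenate: 00011101001 = 0xE9 (11 bits → U+00E9).

U+00E9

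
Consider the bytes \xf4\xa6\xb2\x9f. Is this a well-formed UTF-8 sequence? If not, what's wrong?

Leading byte 0xF4 = 11110100 → 4-byte form.
Payload = 0x126C9F, which exceeds U+10FFFF, the maximum Unicode code point. (Leading bytes F5–FF, or F4 followed by ≥ 0x90, are invalid.)

invalid (encodes a value above U+10FFFF)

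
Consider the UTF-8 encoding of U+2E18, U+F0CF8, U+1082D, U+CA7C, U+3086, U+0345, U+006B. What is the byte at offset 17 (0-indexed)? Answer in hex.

U+2E18 → 3-byte form E2 B8 98 at offsets 0–2.
U+F0CF8 → 4-byte form F3 B0 B3 B8 at offsets 3–6.
U+1082D → 4-byte form F0 90 A0 AD at offsets 7–10.
U+CA7C → 3-byte form EC A9 BC at offsets 11–13.
U+3086 → 3-byte form E3 82 86 at offsets 14–16.
U+0345 → 2-byte form CD 85 at offsets 17–18.
Offset 17 falls in char 6's range; it's byte 1 of CD 85 = 0xCD.

0xCD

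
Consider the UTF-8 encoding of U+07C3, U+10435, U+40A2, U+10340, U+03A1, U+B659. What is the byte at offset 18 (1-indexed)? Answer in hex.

0x99

1-indexed offset 18 is 0-indexed offset 17.
U+07C3 → 2-byte form DF 83 at offsets 0–1.
U+10435 → 4-byte form F0 90 90 B5 at offsets 2–5.
U+40A2 → 3-byte form E4 82 A2 at offsets 6–8.
U+10340 → 4-byte form F0 90 8D 80 at offsets 9–12.
U+03A1 → 2-byte form CE A1 at offsets 13–14.
U+B659 → 3-byte form EB 99 99 at offsets 15–17.
Offset 17 falls in char 6's range; it's byte 3 of EB 99 99 = 0x99.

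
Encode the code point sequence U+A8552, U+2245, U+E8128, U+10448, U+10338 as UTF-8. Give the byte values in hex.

U+A8552: 4-byte form → F2 A8 95 92.
U+2245: 3-byte form → E2 89 85.
U+E8128: 4-byte form → F3 A8 84 A8.
U+10448: 4-byte form → F0 90 91 88.
U+10338: 4-byte form → F0 90 8C B8.
Concatenated (19 bytes): F2 A8 95 92 E2 89 85 F3 A8 84 A8 F0 90 91 88 F0 90 8C B8.

F2 A8 95 92 E2 89 85 F3 A8 84 A8 F0 90 91 88 F0 90 8C B8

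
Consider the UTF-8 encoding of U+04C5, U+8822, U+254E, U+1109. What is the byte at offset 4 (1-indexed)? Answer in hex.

1-indexed offset 4 is 0-indexed offset 3.
U+04C5 → 2-byte form D3 85 at offsets 0–1.
U+8822 → 3-byte form E8 A0 A2 at offsets 2–4.
Offset 3 falls in char 2's range; it's byte 2 of E8 A0 A2 = 0xA0.

0xA0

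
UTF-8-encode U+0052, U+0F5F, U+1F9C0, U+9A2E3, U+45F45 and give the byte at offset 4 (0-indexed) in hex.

U+0052 → 1-byte form 52 at offsets 0–0.
U+0F5F → 3-byte form E0 BD 9F at offsets 1–3.
U+1F9C0 → 4-byte form F0 9F A7 80 at offsets 4–7.
Offset 4 falls in char 3's range; it's byte 1 of F0 9F A7 80 = 0xF0.

0xF0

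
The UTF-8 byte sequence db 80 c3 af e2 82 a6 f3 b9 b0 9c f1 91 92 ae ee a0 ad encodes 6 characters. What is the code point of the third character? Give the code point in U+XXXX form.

Offset 0: leading byte 0xDB = 11011011 → 2-byte char #1 = DB 80.
Offset 2: leading byte 0xC3 = 11000011 → 2-byte char #2 = C3 AF.
Offset 4: leading byte 0xE2 = 11100010 → 3-byte char #3 = E2 82 A6.
Leading byte 0xE2 = 11100010 matches 1110xxxx → 3-byte sequence.
Byte 1: 0xE2 = 11100010, payload 0010 (4 bits).
Byte 2: 0x82 = 10000010 (10xxxxxx ✓), payload 000010.
Byte 3: 0xA6 = 10100110 (10xxxxxx ✓), payload 100110.
Concatenate: 0010000010100110 = 0x20A6 (16 bits → U+20A6).

U+20A6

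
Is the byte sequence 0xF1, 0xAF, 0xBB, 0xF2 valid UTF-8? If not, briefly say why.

invalid (non-continuation byte where continuation expected)

Leading byte 0xF1 = 11110001 → 4-byte form.
Byte 4 is 0xF2 = 11110010, which is not 10xxxxxx — expected a continuation byte.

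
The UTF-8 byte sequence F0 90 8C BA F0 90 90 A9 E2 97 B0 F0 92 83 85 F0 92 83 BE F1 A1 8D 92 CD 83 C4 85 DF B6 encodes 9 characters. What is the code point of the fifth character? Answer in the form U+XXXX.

U+120FE

Offset 0: leading byte 0xF0 = 11110000 → 4-byte char #1 = F0 90 8C BA.
Offset 4: leading byte 0xF0 = 11110000 → 4-byte char #2 = F0 90 90 A9.
Offset 8: leading byte 0xE2 = 11100010 → 3-byte char #3 = E2 97 B0.
Offset 11: leading byte 0xF0 = 11110000 → 4-byte char #4 = F0 92 83 85.
Offset 15: leading byte 0xF0 = 11110000 → 4-byte char #5 = F0 92 83 BE.
Leading byte 0xF0 = 11110000 matches 11110xxx → 4-byte sequence.
Byte 1: 0xF0 = 11110000, payload 000 (3 bits).
Byte 2: 0x92 = 10010010 (10xxxxxx ✓), payload 010010.
Byte 3: 0x83 = 10000011 (10xxxxxx ✓), payload 000011.
Byte 4: 0xBE = 10111110 (10xxxxxx ✓), payload 111110.
Concatenate: 000010010000011111110 = 0x120FE (21 bits → U+120FE).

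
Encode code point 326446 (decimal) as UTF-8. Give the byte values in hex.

F1 8F AC AE

U+4FB2E = 0x4FB2E = 326446 decimal. In range U+10000–U+10FFFF → 4-byte form: 11110xxx 10xxxxxx 10xxxxxx 10xxxxxx.
Binary (21 bits): 001001111101100101110.
Split 3+6+6+6: 001 | 001111 | 101100 | 101110.
Byte 1: 11110001 = 0xF1.
Byte 2: 10001111 = 0x8F.
Byte 3: 10101100 = 0xAC.
Byte 4: 10101110 = 0xAE.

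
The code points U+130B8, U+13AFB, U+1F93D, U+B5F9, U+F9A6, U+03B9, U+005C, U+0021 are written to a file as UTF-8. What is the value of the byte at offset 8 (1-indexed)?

1-indexed offset 8 is 0-indexed offset 7.
U+130B8 → 4-byte form F0 93 82 B8 at offsets 0–3.
U+13AFB → 4-byte form F0 93 AB BB at offsets 4–7.
Offset 7 falls in char 2's range; it's byte 4 of F0 93 AB BB = 0xBB.

0xBB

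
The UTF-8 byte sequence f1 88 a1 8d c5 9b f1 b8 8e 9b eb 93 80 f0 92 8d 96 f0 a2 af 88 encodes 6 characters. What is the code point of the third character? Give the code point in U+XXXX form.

U+7839B

Offset 0: leading byte 0xF1 = 11110001 → 4-byte char #1 = F1 88 A1 8D.
Offset 4: leading byte 0xC5 = 11000101 → 2-byte char #2 = C5 9B.
Offset 6: leading byte 0xF1 = 11110001 → 4-byte char #3 = F1 B8 8E 9B.
Leading byte 0xF1 = 11110001 matches 11110xxx → 4-byte sequence.
Byte 1: 0xF1 = 11110001, payload 001 (3 bits).
Byte 2: 0xB8 = 10111000 (10xxxxxx ✓), payload 111000.
Byte 3: 0x8E = 10001110 (10xxxxxx ✓), payload 001110.
Byte 4: 0x9B = 10011011 (10xxxxxx ✓), payload 011011.
Concatenate: 001111000001110011011 = 0x7839B (21 bits → U+7839B).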